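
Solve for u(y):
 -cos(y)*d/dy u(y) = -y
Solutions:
 u(y) = C1 + Integral(y/cos(y), y)


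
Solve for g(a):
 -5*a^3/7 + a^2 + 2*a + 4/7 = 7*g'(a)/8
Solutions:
 g(a) = C1 - 10*a^4/49 + 8*a^3/21 + 8*a^2/7 + 32*a/49


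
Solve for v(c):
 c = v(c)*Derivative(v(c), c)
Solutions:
 v(c) = -sqrt(C1 + c^2)
 v(c) = sqrt(C1 + c^2)


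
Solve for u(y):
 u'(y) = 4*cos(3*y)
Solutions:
 u(y) = C1 + 4*sin(3*y)/3


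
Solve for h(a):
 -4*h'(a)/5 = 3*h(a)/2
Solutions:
 h(a) = C1*exp(-15*a/8)


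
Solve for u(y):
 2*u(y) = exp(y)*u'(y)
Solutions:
 u(y) = C1*exp(-2*exp(-y))


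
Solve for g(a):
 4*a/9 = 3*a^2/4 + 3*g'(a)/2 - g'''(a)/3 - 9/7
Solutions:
 g(a) = C1 + C2*exp(-3*sqrt(2)*a/2) + C3*exp(3*sqrt(2)*a/2) - a^3/6 + 4*a^2/27 + 40*a/63


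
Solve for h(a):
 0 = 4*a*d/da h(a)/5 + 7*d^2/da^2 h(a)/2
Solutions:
 h(a) = C1 + C2*erf(2*sqrt(35)*a/35)


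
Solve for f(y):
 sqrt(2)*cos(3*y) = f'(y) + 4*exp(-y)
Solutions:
 f(y) = C1 + sqrt(2)*sin(3*y)/3 + 4*exp(-y)


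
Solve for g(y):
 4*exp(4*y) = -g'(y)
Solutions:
 g(y) = C1 - exp(4*y)


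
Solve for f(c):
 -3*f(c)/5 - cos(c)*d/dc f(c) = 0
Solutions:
 f(c) = C1*(sin(c) - 1)^(3/10)/(sin(c) + 1)^(3/10)


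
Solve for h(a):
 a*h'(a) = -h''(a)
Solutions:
 h(a) = C1 + C2*erf(sqrt(2)*a/2)


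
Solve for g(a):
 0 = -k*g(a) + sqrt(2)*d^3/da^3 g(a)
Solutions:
 g(a) = C1*exp(2^(5/6)*a*k^(1/3)/2) + C2*exp(2^(5/6)*a*k^(1/3)*(-1 + sqrt(3)*I)/4) + C3*exp(-2^(5/6)*a*k^(1/3)*(1 + sqrt(3)*I)/4)


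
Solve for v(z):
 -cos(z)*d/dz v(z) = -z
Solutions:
 v(z) = C1 + Integral(z/cos(z), z)


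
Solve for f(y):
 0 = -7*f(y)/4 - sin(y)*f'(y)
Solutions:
 f(y) = C1*(cos(y) + 1)^(7/8)/(cos(y) - 1)^(7/8)


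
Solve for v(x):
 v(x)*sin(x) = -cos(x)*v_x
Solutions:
 v(x) = C1*cos(x)


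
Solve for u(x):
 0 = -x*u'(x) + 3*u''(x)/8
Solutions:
 u(x) = C1 + C2*erfi(2*sqrt(3)*x/3)


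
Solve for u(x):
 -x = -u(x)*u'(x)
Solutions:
 u(x) = -sqrt(C1 + x^2)
 u(x) = sqrt(C1 + x^2)


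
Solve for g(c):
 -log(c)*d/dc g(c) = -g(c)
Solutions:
 g(c) = C1*exp(li(c))


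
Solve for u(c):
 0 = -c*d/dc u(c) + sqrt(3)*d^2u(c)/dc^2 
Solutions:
 u(c) = C1 + C2*erfi(sqrt(2)*3^(3/4)*c/6)


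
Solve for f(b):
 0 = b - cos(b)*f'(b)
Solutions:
 f(b) = C1 + Integral(b/cos(b), b)


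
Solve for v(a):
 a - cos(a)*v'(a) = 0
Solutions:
 v(a) = C1 + Integral(a/cos(a), a)


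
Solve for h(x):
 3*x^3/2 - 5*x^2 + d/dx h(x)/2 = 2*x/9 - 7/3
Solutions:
 h(x) = C1 - 3*x^4/4 + 10*x^3/3 + 2*x^2/9 - 14*x/3


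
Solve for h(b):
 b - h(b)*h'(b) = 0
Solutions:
 h(b) = -sqrt(C1 + b^2)
 h(b) = sqrt(C1 + b^2)


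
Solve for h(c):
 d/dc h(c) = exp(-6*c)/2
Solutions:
 h(c) = C1 - exp(-6*c)/12


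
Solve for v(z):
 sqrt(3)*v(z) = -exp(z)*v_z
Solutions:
 v(z) = C1*exp(sqrt(3)*exp(-z))


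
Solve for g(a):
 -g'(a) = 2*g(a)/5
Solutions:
 g(a) = C1*exp(-2*a/5)


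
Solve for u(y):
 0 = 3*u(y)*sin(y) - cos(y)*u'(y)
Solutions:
 u(y) = C1/cos(y)^3


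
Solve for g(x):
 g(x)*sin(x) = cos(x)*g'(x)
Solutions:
 g(x) = C1/cos(x)


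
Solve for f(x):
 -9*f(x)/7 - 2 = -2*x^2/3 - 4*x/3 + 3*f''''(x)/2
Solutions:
 f(x) = 14*x^2/27 + 28*x/27 + (C1*sin(14^(3/4)*3^(1/4)*x/14) + C2*cos(14^(3/4)*3^(1/4)*x/14))*exp(-14^(3/4)*3^(1/4)*x/14) + (C3*sin(14^(3/4)*3^(1/4)*x/14) + C4*cos(14^(3/4)*3^(1/4)*x/14))*exp(14^(3/4)*3^(1/4)*x/14) - 14/9


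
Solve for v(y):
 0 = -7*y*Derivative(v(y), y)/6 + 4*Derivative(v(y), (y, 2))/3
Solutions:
 v(y) = C1 + C2*erfi(sqrt(7)*y/4)


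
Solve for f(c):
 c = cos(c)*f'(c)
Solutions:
 f(c) = C1 + Integral(c/cos(c), c)


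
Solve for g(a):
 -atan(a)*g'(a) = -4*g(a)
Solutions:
 g(a) = C1*exp(4*Integral(1/atan(a), a))


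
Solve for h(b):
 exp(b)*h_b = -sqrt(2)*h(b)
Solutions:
 h(b) = C1*exp(sqrt(2)*exp(-b))


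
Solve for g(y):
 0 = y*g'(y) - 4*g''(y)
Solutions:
 g(y) = C1 + C2*erfi(sqrt(2)*y/4)


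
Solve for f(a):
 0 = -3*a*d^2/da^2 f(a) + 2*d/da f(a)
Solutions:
 f(a) = C1 + C2*a^(5/3)


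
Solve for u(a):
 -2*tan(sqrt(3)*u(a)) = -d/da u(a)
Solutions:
 u(a) = sqrt(3)*(pi - asin(C1*exp(2*sqrt(3)*a)))/3
 u(a) = sqrt(3)*asin(C1*exp(2*sqrt(3)*a))/3


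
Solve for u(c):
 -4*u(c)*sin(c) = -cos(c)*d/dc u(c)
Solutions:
 u(c) = C1/cos(c)^4


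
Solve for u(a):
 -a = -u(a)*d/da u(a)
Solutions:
 u(a) = -sqrt(C1 + a^2)
 u(a) = sqrt(C1 + a^2)


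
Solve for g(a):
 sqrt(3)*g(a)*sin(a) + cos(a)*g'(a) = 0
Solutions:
 g(a) = C1*cos(a)^(sqrt(3))


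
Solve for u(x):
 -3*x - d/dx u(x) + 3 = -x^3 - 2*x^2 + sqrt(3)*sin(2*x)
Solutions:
 u(x) = C1 + x^4/4 + 2*x^3/3 - 3*x^2/2 + 3*x + sqrt(3)*cos(2*x)/2


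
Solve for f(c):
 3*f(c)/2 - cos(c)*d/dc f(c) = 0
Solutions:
 f(c) = C1*(sin(c) + 1)^(3/4)/(sin(c) - 1)^(3/4)


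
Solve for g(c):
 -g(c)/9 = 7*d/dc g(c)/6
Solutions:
 g(c) = C1*exp(-2*c/21)


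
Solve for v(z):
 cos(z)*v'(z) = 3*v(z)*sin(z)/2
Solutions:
 v(z) = C1/cos(z)^(3/2)


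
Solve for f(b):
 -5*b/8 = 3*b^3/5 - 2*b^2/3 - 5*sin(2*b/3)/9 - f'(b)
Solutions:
 f(b) = C1 + 3*b^4/20 - 2*b^3/9 + 5*b^2/16 + 5*cos(2*b/3)/6


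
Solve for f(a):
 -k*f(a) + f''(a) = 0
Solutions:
 f(a) = C1*exp(-a*sqrt(k)) + C2*exp(a*sqrt(k))


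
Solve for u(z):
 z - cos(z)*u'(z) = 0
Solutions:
 u(z) = C1 + Integral(z/cos(z), z)


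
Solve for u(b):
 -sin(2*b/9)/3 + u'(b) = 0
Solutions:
 u(b) = C1 - 3*cos(2*b/9)/2


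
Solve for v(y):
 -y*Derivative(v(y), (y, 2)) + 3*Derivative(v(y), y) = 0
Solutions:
 v(y) = C1 + C2*y^4


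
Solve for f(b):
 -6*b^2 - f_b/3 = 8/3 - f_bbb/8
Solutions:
 f(b) = C1 + C2*exp(-2*sqrt(6)*b/3) + C3*exp(2*sqrt(6)*b/3) - 6*b^3 - 43*b/2


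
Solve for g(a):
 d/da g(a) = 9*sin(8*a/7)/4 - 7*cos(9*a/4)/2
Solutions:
 g(a) = C1 - 14*sin(9*a/4)/9 - 63*cos(8*a/7)/32


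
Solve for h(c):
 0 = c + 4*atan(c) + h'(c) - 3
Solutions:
 h(c) = C1 - c^2/2 - 4*c*atan(c) + 3*c + 2*log(c^2 + 1)


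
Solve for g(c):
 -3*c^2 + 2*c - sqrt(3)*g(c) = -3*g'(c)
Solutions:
 g(c) = C1*exp(sqrt(3)*c/3) - sqrt(3)*c^2 - 6*c + 2*sqrt(3)*c/3 - 6*sqrt(3) + 2


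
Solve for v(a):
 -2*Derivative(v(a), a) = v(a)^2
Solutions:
 v(a) = 2/(C1 + a)


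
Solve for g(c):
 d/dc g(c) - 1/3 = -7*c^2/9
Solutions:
 g(c) = C1 - 7*c^3/27 + c/3


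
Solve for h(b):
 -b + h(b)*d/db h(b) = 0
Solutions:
 h(b) = -sqrt(C1 + b^2)
 h(b) = sqrt(C1 + b^2)


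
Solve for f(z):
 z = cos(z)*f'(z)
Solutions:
 f(z) = C1 + Integral(z/cos(z), z)


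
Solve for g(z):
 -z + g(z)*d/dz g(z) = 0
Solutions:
 g(z) = -sqrt(C1 + z^2)
 g(z) = sqrt(C1 + z^2)


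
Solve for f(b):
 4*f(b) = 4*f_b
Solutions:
 f(b) = C1*exp(b)


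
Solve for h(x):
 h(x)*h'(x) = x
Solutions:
 h(x) = -sqrt(C1 + x^2)
 h(x) = sqrt(C1 + x^2)


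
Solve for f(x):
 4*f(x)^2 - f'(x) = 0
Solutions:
 f(x) = -1/(C1 + 4*x)


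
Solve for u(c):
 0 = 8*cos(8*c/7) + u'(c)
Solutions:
 u(c) = C1 - 7*sin(8*c/7)


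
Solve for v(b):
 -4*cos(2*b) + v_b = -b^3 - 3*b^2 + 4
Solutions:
 v(b) = C1 - b^4/4 - b^3 + 4*b + 4*sin(b)*cos(b)


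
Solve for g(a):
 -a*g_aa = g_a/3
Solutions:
 g(a) = C1 + C2*a^(2/3)


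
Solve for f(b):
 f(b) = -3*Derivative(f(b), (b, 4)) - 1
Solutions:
 f(b) = (C1*sin(sqrt(2)*3^(3/4)*b/6) + C2*cos(sqrt(2)*3^(3/4)*b/6))*exp(-sqrt(2)*3^(3/4)*b/6) + (C3*sin(sqrt(2)*3^(3/4)*b/6) + C4*cos(sqrt(2)*3^(3/4)*b/6))*exp(sqrt(2)*3^(3/4)*b/6) - 1


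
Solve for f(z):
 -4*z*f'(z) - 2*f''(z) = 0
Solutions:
 f(z) = C1 + C2*erf(z)


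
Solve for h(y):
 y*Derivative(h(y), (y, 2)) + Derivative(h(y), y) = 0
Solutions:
 h(y) = C1 + C2*log(y)


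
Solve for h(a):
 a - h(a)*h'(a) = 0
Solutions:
 h(a) = -sqrt(C1 + a^2)
 h(a) = sqrt(C1 + a^2)


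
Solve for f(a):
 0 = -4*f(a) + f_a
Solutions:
 f(a) = C1*exp(4*a)


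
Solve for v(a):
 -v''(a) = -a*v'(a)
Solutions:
 v(a) = C1 + C2*erfi(sqrt(2)*a/2)


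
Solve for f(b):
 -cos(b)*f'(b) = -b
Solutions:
 f(b) = C1 + Integral(b/cos(b), b)


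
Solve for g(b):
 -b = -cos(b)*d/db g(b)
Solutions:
 g(b) = C1 + Integral(b/cos(b), b)


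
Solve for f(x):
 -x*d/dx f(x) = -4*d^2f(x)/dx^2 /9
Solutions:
 f(x) = C1 + C2*erfi(3*sqrt(2)*x/4)


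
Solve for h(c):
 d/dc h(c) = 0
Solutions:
 h(c) = C1


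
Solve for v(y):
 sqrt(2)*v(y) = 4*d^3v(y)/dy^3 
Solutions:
 v(y) = C3*exp(sqrt(2)*y/2) + (C1*sin(sqrt(6)*y/4) + C2*cos(sqrt(6)*y/4))*exp(-sqrt(2)*y/4)


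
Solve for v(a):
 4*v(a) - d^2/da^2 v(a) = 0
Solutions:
 v(a) = C1*exp(-2*a) + C2*exp(2*a)


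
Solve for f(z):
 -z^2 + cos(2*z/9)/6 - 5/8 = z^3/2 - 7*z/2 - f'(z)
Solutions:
 f(z) = C1 + z^4/8 + z^3/3 - 7*z^2/4 + 5*z/8 - 3*sin(2*z/9)/4


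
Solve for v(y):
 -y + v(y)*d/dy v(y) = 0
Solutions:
 v(y) = -sqrt(C1 + y^2)
 v(y) = sqrt(C1 + y^2)


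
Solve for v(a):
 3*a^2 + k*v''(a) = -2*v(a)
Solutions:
 v(a) = C1*exp(-sqrt(2)*a*sqrt(-1/k)) + C2*exp(sqrt(2)*a*sqrt(-1/k)) - 3*a^2/2 + 3*k/2


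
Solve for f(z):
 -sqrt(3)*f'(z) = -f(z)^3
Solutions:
 f(z) = -sqrt(6)*sqrt(-1/(C1 + sqrt(3)*z))/2
 f(z) = sqrt(6)*sqrt(-1/(C1 + sqrt(3)*z))/2


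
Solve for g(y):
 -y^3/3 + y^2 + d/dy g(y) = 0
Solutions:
 g(y) = C1 + y^4/12 - y^3/3


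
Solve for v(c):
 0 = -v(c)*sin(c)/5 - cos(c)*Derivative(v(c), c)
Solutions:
 v(c) = C1*cos(c)^(1/5)


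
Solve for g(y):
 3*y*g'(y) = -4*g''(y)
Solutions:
 g(y) = C1 + C2*erf(sqrt(6)*y/4)


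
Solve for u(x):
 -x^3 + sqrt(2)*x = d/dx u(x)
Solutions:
 u(x) = C1 - x^4/4 + sqrt(2)*x^2/2


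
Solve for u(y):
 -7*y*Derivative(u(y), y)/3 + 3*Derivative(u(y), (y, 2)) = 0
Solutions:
 u(y) = C1 + C2*erfi(sqrt(14)*y/6)


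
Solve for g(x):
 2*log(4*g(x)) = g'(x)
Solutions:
 -Integral(1/(log(_y) + 2*log(2)), (_y, g(x)))/2 = C1 - x


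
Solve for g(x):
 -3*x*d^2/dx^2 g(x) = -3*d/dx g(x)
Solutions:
 g(x) = C1 + C2*x^2


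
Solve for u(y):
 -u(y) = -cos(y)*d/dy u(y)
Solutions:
 u(y) = C1*sqrt(sin(y) + 1)/sqrt(sin(y) - 1)


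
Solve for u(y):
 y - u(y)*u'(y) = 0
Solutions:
 u(y) = -sqrt(C1 + y^2)
 u(y) = sqrt(C1 + y^2)


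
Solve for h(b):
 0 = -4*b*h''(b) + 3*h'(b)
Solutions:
 h(b) = C1 + C2*b^(7/4)


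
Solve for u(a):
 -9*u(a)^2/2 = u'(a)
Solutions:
 u(a) = 2/(C1 + 9*a)


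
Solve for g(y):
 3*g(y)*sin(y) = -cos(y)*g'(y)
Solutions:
 g(y) = C1*cos(y)^3


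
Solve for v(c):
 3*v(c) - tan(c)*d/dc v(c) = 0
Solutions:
 v(c) = C1*sin(c)^3


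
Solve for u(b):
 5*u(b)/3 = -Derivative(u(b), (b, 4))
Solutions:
 u(b) = (C1*sin(sqrt(2)*3^(3/4)*5^(1/4)*b/6) + C2*cos(sqrt(2)*3^(3/4)*5^(1/4)*b/6))*exp(-sqrt(2)*3^(3/4)*5^(1/4)*b/6) + (C3*sin(sqrt(2)*3^(3/4)*5^(1/4)*b/6) + C4*cos(sqrt(2)*3^(3/4)*5^(1/4)*b/6))*exp(sqrt(2)*3^(3/4)*5^(1/4)*b/6)


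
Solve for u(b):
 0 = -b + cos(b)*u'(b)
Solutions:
 u(b) = C1 + Integral(b/cos(b), b)


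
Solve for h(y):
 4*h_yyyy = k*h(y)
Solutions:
 h(y) = C1*exp(-sqrt(2)*k^(1/4)*y/2) + C2*exp(sqrt(2)*k^(1/4)*y/2) + C3*exp(-sqrt(2)*I*k^(1/4)*y/2) + C4*exp(sqrt(2)*I*k^(1/4)*y/2)


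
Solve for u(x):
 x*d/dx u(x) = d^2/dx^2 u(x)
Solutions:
 u(x) = C1 + C2*erfi(sqrt(2)*x/2)


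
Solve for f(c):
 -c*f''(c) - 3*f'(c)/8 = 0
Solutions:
 f(c) = C1 + C2*c^(5/8)


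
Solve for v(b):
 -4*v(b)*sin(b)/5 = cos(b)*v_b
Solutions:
 v(b) = C1*cos(b)^(4/5)


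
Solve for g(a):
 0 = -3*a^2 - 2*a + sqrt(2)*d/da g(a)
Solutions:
 g(a) = C1 + sqrt(2)*a^3/2 + sqrt(2)*a^2/2


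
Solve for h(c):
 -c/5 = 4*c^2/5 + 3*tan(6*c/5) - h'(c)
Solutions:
 h(c) = C1 + 4*c^3/15 + c^2/10 - 5*log(cos(6*c/5))/2


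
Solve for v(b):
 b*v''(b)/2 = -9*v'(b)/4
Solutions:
 v(b) = C1 + C2/b^(7/2)


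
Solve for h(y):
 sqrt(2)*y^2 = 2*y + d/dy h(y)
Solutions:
 h(y) = C1 + sqrt(2)*y^3/3 - y^2


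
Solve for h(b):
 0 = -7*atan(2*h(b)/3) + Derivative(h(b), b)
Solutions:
 Integral(1/atan(2*_y/3), (_y, h(b))) = C1 + 7*b


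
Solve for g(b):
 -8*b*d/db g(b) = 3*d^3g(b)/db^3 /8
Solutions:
 g(b) = C1 + Integral(C2*airyai(-4*3^(2/3)*b/3) + C3*airybi(-4*3^(2/3)*b/3), b)


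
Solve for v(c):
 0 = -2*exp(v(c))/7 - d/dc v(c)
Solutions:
 v(c) = log(1/(C1 + 2*c)) + log(7)


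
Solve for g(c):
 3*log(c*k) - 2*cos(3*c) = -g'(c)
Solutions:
 g(c) = C1 - 3*c*log(c*k) + 3*c + 2*sin(3*c)/3


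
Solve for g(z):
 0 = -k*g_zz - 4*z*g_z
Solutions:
 g(z) = C1 + C2*sqrt(k)*erf(sqrt(2)*z*sqrt(1/k))


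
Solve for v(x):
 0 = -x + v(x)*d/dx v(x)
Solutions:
 v(x) = -sqrt(C1 + x^2)
 v(x) = sqrt(C1 + x^2)


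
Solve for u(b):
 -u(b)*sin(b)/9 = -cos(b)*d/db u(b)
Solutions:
 u(b) = C1/cos(b)^(1/9)


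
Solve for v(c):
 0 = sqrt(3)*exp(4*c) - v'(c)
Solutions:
 v(c) = C1 + sqrt(3)*exp(4*c)/4


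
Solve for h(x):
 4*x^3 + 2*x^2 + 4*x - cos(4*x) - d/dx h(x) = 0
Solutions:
 h(x) = C1 + x^4 + 2*x^3/3 + 2*x^2 - sin(4*x)/4


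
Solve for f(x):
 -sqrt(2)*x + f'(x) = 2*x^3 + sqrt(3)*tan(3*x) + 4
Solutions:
 f(x) = C1 + x^4/2 + sqrt(2)*x^2/2 + 4*x - sqrt(3)*log(cos(3*x))/3


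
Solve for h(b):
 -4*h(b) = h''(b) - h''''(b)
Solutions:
 h(b) = C1*exp(-sqrt(2)*b*sqrt(1 + sqrt(17))/2) + C2*exp(sqrt(2)*b*sqrt(1 + sqrt(17))/2) + C3*sin(sqrt(2)*b*sqrt(-1 + sqrt(17))/2) + C4*cos(sqrt(2)*b*sqrt(-1 + sqrt(17))/2)


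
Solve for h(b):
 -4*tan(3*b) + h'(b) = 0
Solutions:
 h(b) = C1 - 4*log(cos(3*b))/3


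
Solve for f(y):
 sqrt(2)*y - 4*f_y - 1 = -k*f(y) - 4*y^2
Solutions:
 f(y) = C1*exp(k*y/4) - 4*y^2/k - sqrt(2)*y/k + 1/k - 32*y/k^2 - 4*sqrt(2)/k^2 - 128/k^3


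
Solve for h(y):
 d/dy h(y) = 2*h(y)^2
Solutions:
 h(y) = -1/(C1 + 2*y)


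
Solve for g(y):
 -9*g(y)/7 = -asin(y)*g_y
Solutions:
 g(y) = C1*exp(9*Integral(1/asin(y), y)/7)


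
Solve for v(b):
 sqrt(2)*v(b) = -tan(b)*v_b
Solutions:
 v(b) = C1/sin(b)^(sqrt(2))


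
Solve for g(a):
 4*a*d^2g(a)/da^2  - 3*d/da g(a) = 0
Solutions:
 g(a) = C1 + C2*a^(7/4)


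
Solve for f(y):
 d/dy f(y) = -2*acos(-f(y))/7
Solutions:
 Integral(1/acos(-_y), (_y, f(y))) = C1 - 2*y/7


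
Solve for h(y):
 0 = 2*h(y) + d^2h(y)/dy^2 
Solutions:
 h(y) = C1*sin(sqrt(2)*y) + C2*cos(sqrt(2)*y)


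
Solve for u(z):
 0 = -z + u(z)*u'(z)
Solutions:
 u(z) = -sqrt(C1 + z^2)
 u(z) = sqrt(C1 + z^2)


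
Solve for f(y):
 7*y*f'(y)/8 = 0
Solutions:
 f(y) = C1


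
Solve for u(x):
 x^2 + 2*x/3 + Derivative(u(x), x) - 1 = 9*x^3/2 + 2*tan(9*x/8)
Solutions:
 u(x) = C1 + 9*x^4/8 - x^3/3 - x^2/3 + x - 16*log(cos(9*x/8))/9


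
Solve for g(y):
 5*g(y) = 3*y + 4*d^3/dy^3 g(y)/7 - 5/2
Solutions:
 g(y) = C3*exp(70^(1/3)*y/2) + 3*y/5 + (C1*sin(sqrt(3)*70^(1/3)*y/4) + C2*cos(sqrt(3)*70^(1/3)*y/4))*exp(-70^(1/3)*y/4) - 1/2


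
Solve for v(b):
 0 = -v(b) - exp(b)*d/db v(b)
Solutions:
 v(b) = C1*exp(exp(-b))


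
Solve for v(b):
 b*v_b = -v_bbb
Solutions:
 v(b) = C1 + Integral(C2*airyai(-b) + C3*airybi(-b), b)


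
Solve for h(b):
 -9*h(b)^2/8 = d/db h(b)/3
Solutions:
 h(b) = 8/(C1 + 27*b)


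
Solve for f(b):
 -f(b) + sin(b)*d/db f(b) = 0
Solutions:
 f(b) = C1*sqrt(cos(b) - 1)/sqrt(cos(b) + 1)


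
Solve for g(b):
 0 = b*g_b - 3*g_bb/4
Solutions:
 g(b) = C1 + C2*erfi(sqrt(6)*b/3)


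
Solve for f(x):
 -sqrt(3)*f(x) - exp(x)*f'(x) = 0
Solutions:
 f(x) = C1*exp(sqrt(3)*exp(-x))


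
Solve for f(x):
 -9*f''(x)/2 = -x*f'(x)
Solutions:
 f(x) = C1 + C2*erfi(x/3)


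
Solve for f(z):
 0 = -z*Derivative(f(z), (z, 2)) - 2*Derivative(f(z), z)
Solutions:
 f(z) = C1 + C2/z


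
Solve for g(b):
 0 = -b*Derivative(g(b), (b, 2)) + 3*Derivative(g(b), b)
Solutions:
 g(b) = C1 + C2*b^4


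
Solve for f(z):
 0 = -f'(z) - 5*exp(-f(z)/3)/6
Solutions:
 f(z) = 3*log(C1 - 5*z/18)


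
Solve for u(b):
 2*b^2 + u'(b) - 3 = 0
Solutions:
 u(b) = C1 - 2*b^3/3 + 3*b


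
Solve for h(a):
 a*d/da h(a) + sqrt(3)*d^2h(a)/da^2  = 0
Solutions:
 h(a) = C1 + C2*erf(sqrt(2)*3^(3/4)*a/6)


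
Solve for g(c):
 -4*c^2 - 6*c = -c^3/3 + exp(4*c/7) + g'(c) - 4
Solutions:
 g(c) = C1 + c^4/12 - 4*c^3/3 - 3*c^2 + 4*c - 7*exp(4*c/7)/4


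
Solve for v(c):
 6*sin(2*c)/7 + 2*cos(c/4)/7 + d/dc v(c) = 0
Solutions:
 v(c) = C1 - 8*sin(c/4)/7 + 3*cos(2*c)/7


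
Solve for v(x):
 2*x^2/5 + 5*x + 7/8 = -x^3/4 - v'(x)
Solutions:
 v(x) = C1 - x^4/16 - 2*x^3/15 - 5*x^2/2 - 7*x/8


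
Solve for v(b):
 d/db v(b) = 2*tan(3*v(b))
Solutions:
 v(b) = -asin(C1*exp(6*b))/3 + pi/3
 v(b) = asin(C1*exp(6*b))/3


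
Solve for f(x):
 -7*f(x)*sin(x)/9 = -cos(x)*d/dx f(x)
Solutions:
 f(x) = C1/cos(x)^(7/9)


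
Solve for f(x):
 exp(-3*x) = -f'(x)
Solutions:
 f(x) = C1 + exp(-3*x)/3


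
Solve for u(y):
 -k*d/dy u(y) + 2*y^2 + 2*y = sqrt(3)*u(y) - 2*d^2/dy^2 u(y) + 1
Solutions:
 u(y) = C1*exp(y*(k - sqrt(k^2 + 8*sqrt(3)))/4) + C2*exp(y*(k + sqrt(k^2 + 8*sqrt(3)))/4) + 4*sqrt(3)*k^2/9 - 4*k*y/3 - 2*k/3 + 2*sqrt(3)*y^2/3 + 2*sqrt(3)*y/3 - sqrt(3)/3 + 8/3


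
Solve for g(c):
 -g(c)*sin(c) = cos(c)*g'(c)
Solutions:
 g(c) = C1*cos(c)


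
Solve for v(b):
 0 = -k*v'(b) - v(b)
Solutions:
 v(b) = C1*exp(-b/k)


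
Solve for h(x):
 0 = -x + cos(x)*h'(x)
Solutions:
 h(x) = C1 + Integral(x/cos(x), x)


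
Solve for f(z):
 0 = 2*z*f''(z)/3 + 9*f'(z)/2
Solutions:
 f(z) = C1 + C2/z^(23/4)


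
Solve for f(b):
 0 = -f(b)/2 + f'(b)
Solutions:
 f(b) = C1*exp(b/2)


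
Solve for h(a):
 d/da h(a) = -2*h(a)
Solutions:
 h(a) = C1*exp(-2*a)


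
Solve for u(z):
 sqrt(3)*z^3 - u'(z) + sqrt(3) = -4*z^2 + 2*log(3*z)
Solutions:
 u(z) = C1 + sqrt(3)*z^4/4 + 4*z^3/3 - 2*z*log(z) - z*log(9) + sqrt(3)*z + 2*z


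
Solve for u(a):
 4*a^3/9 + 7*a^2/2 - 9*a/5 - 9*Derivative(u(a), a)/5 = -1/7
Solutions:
 u(a) = C1 + 5*a^4/81 + 35*a^3/54 - a^2/2 + 5*a/63


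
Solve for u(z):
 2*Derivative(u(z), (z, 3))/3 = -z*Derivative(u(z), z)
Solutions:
 u(z) = C1 + Integral(C2*airyai(-2^(2/3)*3^(1/3)*z/2) + C3*airybi(-2^(2/3)*3^(1/3)*z/2), z)


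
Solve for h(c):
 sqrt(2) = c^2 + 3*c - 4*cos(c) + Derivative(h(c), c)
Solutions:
 h(c) = C1 - c^3/3 - 3*c^2/2 + sqrt(2)*c + 4*sin(c)


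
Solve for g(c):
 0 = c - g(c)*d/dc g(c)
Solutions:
 g(c) = -sqrt(C1 + c^2)
 g(c) = sqrt(C1 + c^2)


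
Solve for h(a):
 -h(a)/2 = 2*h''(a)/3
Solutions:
 h(a) = C1*sin(sqrt(3)*a/2) + C2*cos(sqrt(3)*a/2)


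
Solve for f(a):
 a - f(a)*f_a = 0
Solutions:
 f(a) = -sqrt(C1 + a^2)
 f(a) = sqrt(C1 + a^2)


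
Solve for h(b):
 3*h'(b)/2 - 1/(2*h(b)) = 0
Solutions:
 h(b) = -sqrt(C1 + 6*b)/3
 h(b) = sqrt(C1 + 6*b)/3


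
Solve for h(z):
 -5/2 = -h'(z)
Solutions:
 h(z) = C1 + 5*z/2


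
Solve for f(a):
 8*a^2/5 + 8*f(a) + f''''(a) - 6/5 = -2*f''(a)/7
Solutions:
 f(a) = -a^2/5 + (C1*sin(2^(3/4)*a*cos(atan(sqrt(391))/2)) + C2*cos(2^(3/4)*a*cos(atan(sqrt(391))/2)))*exp(-2^(3/4)*a*sin(atan(sqrt(391))/2)) + (C3*sin(2^(3/4)*a*cos(atan(sqrt(391))/2)) + C4*cos(2^(3/4)*a*cos(atan(sqrt(391))/2)))*exp(2^(3/4)*a*sin(atan(sqrt(391))/2)) + 23/140


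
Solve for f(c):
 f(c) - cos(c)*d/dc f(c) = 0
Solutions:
 f(c) = C1*sqrt(sin(c) + 1)/sqrt(sin(c) - 1)


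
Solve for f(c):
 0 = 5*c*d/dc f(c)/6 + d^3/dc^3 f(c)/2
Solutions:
 f(c) = C1 + Integral(C2*airyai(-3^(2/3)*5^(1/3)*c/3) + C3*airybi(-3^(2/3)*5^(1/3)*c/3), c)


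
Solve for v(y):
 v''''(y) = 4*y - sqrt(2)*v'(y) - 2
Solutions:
 v(y) = C1 + C4*exp(-2^(1/6)*y) + sqrt(2)*y^2 - sqrt(2)*y + (C2*sin(2^(1/6)*sqrt(3)*y/2) + C3*cos(2^(1/6)*sqrt(3)*y/2))*exp(2^(1/6)*y/2)


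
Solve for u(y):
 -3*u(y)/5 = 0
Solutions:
 u(y) = 0


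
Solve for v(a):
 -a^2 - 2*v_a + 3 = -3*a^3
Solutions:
 v(a) = C1 + 3*a^4/8 - a^3/6 + 3*a/2


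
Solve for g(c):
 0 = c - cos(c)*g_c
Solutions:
 g(c) = C1 + Integral(c/cos(c), c)


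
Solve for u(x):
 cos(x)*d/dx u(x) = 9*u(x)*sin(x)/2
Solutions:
 u(x) = C1/cos(x)^(9/2)


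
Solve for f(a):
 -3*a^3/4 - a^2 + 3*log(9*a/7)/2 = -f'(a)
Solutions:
 f(a) = C1 + 3*a^4/16 + a^3/3 - 3*a*log(a)/2 - 3*a*log(3) + 3*a/2 + 3*a*log(7)/2


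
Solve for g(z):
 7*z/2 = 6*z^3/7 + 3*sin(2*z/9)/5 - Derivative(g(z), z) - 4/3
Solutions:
 g(z) = C1 + 3*z^4/14 - 7*z^2/4 - 4*z/3 - 27*cos(2*z/9)/10


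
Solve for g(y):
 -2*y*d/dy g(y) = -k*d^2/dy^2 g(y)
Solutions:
 g(y) = C1 + C2*erf(y*sqrt(-1/k))/sqrt(-1/k)


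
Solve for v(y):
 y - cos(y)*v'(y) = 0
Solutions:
 v(y) = C1 + Integral(y/cos(y), y)


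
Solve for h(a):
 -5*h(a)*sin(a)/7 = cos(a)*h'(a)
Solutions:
 h(a) = C1*cos(a)^(5/7)


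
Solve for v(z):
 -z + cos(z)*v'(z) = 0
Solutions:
 v(z) = C1 + Integral(z/cos(z), z)


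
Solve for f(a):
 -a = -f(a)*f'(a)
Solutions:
 f(a) = -sqrt(C1 + a^2)
 f(a) = sqrt(C1 + a^2)


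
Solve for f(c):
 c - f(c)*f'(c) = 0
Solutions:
 f(c) = -sqrt(C1 + c^2)
 f(c) = sqrt(C1 + c^2)


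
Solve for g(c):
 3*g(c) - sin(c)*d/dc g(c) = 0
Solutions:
 g(c) = C1*(cos(c) - 1)^(3/2)/(cos(c) + 1)^(3/2)


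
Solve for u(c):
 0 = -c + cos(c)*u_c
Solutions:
 u(c) = C1 + Integral(c/cos(c), c)


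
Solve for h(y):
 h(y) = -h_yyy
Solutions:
 h(y) = C3*exp(-y) + (C1*sin(sqrt(3)*y/2) + C2*cos(sqrt(3)*y/2))*exp(y/2)


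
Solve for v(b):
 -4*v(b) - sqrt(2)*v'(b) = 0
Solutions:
 v(b) = C1*exp(-2*sqrt(2)*b)


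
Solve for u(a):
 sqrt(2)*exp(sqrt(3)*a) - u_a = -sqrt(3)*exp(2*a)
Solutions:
 u(a) = C1 + sqrt(3)*exp(2*a)/2 + sqrt(6)*exp(sqrt(3)*a)/3


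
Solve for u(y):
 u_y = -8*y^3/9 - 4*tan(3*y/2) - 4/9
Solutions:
 u(y) = C1 - 2*y^4/9 - 4*y/9 + 8*log(cos(3*y/2))/3


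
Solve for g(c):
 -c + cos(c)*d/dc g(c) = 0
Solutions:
 g(c) = C1 + Integral(c/cos(c), c)


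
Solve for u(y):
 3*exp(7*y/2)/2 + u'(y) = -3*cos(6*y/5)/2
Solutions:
 u(y) = C1 - 3*exp(7*y/2)/7 - 5*sin(6*y/5)/4


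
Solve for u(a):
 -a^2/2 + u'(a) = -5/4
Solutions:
 u(a) = C1 + a^3/6 - 5*a/4


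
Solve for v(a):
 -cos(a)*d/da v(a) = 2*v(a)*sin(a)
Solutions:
 v(a) = C1*cos(a)^2


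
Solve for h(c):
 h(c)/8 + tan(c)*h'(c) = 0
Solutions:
 h(c) = C1/sin(c)^(1/8)


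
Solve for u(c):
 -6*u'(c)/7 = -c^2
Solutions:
 u(c) = C1 + 7*c^3/18


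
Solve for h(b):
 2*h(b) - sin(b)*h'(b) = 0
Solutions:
 h(b) = C1*(cos(b) - 1)/(cos(b) + 1)


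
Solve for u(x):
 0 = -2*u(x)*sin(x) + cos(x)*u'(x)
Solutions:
 u(x) = C1/cos(x)^2


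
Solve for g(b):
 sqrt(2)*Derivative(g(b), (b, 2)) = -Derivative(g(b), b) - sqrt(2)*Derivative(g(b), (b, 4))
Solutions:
 g(b) = C1 + C2*exp(-sqrt(2)*3^(1/3)*b*(-(9 + sqrt(105))^(1/3) + 2*3^(1/3)/(9 + sqrt(105))^(1/3))/12)*sin(sqrt(2)*3^(1/6)*b*(6/(9 + sqrt(105))^(1/3) + 3^(2/3)*(9 + sqrt(105))^(1/3))/12) + C3*exp(-sqrt(2)*3^(1/3)*b*(-(9 + sqrt(105))^(1/3) + 2*3^(1/3)/(9 + sqrt(105))^(1/3))/12)*cos(sqrt(2)*3^(1/6)*b*(6/(9 + sqrt(105))^(1/3) + 3^(2/3)*(9 + sqrt(105))^(1/3))/12) + C4*exp(sqrt(2)*3^(1/3)*b*(-(9 + sqrt(105))^(1/3) + 2*3^(1/3)/(9 + sqrt(105))^(1/3))/6)


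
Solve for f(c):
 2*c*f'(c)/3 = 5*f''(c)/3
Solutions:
 f(c) = C1 + C2*erfi(sqrt(5)*c/5)


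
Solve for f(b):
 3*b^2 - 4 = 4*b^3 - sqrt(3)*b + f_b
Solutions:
 f(b) = C1 - b^4 + b^3 + sqrt(3)*b^2/2 - 4*b


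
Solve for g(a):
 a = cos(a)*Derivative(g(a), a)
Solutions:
 g(a) = C1 + Integral(a/cos(a), a)


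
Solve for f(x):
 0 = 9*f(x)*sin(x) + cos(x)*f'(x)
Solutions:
 f(x) = C1*cos(x)^9


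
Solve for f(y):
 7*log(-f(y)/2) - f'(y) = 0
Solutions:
 -Integral(1/(log(-_y) - log(2)), (_y, f(y)))/7 = C1 - y


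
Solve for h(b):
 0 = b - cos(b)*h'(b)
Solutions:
 h(b) = C1 + Integral(b/cos(b), b)


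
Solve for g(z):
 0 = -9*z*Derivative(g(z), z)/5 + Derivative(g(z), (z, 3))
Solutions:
 g(z) = C1 + Integral(C2*airyai(15^(2/3)*z/5) + C3*airybi(15^(2/3)*z/5), z)


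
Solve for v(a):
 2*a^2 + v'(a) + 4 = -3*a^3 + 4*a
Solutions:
 v(a) = C1 - 3*a^4/4 - 2*a^3/3 + 2*a^2 - 4*a


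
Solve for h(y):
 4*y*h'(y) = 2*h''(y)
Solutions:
 h(y) = C1 + C2*erfi(y)


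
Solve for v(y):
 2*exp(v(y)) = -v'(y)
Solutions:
 v(y) = log(1/(C1 + 2*y))


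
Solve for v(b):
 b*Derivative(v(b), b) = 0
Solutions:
 v(b) = C1


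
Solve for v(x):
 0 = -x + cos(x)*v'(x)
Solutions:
 v(x) = C1 + Integral(x/cos(x), x)


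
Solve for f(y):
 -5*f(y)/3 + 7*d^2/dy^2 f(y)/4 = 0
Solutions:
 f(y) = C1*exp(-2*sqrt(105)*y/21) + C2*exp(2*sqrt(105)*y/21)


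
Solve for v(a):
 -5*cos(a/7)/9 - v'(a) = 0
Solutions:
 v(a) = C1 - 35*sin(a/7)/9


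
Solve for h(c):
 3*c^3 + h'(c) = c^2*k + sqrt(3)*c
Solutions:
 h(c) = C1 - 3*c^4/4 + c^3*k/3 + sqrt(3)*c^2/2


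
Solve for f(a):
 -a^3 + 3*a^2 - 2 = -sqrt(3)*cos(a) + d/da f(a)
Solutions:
 f(a) = C1 - a^4/4 + a^3 - 2*a + sqrt(3)*sin(a)


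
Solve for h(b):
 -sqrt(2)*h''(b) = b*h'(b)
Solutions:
 h(b) = C1 + C2*erf(2^(1/4)*b/2)


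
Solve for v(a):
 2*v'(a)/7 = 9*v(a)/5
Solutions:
 v(a) = C1*exp(63*a/10)


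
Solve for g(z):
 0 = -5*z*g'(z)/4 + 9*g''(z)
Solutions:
 g(z) = C1 + C2*erfi(sqrt(10)*z/12)


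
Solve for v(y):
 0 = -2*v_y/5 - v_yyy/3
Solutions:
 v(y) = C1 + C2*sin(sqrt(30)*y/5) + C3*cos(sqrt(30)*y/5)


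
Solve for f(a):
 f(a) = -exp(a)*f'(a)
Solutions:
 f(a) = C1*exp(exp(-a))


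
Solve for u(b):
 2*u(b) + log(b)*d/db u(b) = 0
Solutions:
 u(b) = C1*exp(-2*li(b))


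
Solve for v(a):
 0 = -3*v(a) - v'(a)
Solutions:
 v(a) = C1*exp(-3*a)


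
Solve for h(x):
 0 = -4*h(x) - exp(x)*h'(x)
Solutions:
 h(x) = C1*exp(4*exp(-x))


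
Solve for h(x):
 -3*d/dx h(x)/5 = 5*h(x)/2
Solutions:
 h(x) = C1*exp(-25*x/6)


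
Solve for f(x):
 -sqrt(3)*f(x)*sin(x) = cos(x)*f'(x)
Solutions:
 f(x) = C1*cos(x)^(sqrt(3))


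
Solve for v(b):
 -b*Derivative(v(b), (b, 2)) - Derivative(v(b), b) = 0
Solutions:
 v(b) = C1 + C2*log(b)


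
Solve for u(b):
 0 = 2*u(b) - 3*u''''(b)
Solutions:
 u(b) = C1*exp(-2^(1/4)*3^(3/4)*b/3) + C2*exp(2^(1/4)*3^(3/4)*b/3) + C3*sin(2^(1/4)*3^(3/4)*b/3) + C4*cos(2^(1/4)*3^(3/4)*b/3)


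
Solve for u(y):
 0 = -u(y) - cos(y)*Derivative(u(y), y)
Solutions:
 u(y) = C1*sqrt(sin(y) - 1)/sqrt(sin(y) + 1)


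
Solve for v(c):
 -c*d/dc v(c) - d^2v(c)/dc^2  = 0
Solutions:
 v(c) = C1 + C2*erf(sqrt(2)*c/2)


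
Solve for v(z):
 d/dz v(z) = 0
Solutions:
 v(z) = C1


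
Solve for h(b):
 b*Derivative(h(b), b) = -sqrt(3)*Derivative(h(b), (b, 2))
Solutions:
 h(b) = C1 + C2*erf(sqrt(2)*3^(3/4)*b/6)


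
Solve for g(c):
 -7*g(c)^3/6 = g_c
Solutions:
 g(c) = -sqrt(3)*sqrt(-1/(C1 - 7*c))
 g(c) = sqrt(3)*sqrt(-1/(C1 - 7*c))


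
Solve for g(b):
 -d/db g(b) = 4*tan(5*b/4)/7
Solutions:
 g(b) = C1 + 16*log(cos(5*b/4))/35


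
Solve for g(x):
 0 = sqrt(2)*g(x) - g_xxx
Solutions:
 g(x) = C3*exp(2^(1/6)*x) + (C1*sin(2^(1/6)*sqrt(3)*x/2) + C2*cos(2^(1/6)*sqrt(3)*x/2))*exp(-2^(1/6)*x/2)


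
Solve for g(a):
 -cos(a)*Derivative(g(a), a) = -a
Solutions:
 g(a) = C1 + Integral(a/cos(a), a)


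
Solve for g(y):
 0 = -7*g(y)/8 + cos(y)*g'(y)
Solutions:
 g(y) = C1*(sin(y) + 1)^(7/16)/(sin(y) - 1)^(7/16)


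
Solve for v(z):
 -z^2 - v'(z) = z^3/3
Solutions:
 v(z) = C1 - z^4/12 - z^3/3


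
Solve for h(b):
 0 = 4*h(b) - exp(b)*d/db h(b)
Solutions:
 h(b) = C1*exp(-4*exp(-b))


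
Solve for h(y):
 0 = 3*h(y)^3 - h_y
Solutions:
 h(y) = -sqrt(2)*sqrt(-1/(C1 + 3*y))/2
 h(y) = sqrt(2)*sqrt(-1/(C1 + 3*y))/2


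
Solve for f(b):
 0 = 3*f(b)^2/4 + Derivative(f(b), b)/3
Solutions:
 f(b) = 4/(C1 + 9*b)


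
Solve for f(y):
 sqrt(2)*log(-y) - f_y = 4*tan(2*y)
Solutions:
 f(y) = C1 + sqrt(2)*y*(log(-y) - 1) + 2*log(cos(2*y))


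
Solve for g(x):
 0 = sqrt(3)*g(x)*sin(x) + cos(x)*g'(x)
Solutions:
 g(x) = C1*cos(x)^(sqrt(3))


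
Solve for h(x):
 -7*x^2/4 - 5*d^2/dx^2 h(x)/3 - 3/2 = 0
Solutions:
 h(x) = C1 + C2*x - 7*x^4/80 - 9*x^2/20


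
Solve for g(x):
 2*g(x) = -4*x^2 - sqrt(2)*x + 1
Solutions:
 g(x) = -2*x^2 - sqrt(2)*x/2 + 1/2


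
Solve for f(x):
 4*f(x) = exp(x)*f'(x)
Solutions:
 f(x) = C1*exp(-4*exp(-x))


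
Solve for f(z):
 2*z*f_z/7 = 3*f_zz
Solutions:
 f(z) = C1 + C2*erfi(sqrt(21)*z/21)


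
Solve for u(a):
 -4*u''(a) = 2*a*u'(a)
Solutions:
 u(a) = C1 + C2*erf(a/2)


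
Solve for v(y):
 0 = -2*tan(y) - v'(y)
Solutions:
 v(y) = C1 + 2*log(cos(y))


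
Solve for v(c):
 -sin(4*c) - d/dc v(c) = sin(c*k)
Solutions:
 v(c) = C1 + cos(4*c)/4 + cos(c*k)/k


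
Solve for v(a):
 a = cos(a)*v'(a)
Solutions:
 v(a) = C1 + Integral(a/cos(a), a)


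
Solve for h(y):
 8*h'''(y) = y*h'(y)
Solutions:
 h(y) = C1 + Integral(C2*airyai(y/2) + C3*airybi(y/2), y)


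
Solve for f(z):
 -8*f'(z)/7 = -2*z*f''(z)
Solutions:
 f(z) = C1 + C2*z^(11/7)


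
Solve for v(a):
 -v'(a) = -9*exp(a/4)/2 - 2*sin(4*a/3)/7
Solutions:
 v(a) = C1 + 18*exp(a/4) - 3*cos(4*a/3)/14


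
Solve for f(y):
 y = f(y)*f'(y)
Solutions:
 f(y) = -sqrt(C1 + y^2)
 f(y) = sqrt(C1 + y^2)


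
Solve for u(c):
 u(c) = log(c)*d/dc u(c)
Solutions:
 u(c) = C1*exp(li(c))


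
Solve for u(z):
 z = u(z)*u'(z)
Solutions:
 u(z) = -sqrt(C1 + z^2)
 u(z) = sqrt(C1 + z^2)


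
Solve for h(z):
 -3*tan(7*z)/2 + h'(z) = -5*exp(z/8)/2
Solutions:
 h(z) = C1 - 20*exp(z/8) - 3*log(cos(7*z))/14


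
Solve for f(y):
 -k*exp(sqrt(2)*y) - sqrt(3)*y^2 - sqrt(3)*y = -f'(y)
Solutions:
 f(y) = C1 + sqrt(2)*k*exp(sqrt(2)*y)/2 + sqrt(3)*y^3/3 + sqrt(3)*y^2/2


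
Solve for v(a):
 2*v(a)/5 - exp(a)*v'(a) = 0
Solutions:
 v(a) = C1*exp(-2*exp(-a)/5)


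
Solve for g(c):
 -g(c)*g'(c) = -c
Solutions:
 g(c) = -sqrt(C1 + c^2)
 g(c) = sqrt(C1 + c^2)


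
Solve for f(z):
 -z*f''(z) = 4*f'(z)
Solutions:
 f(z) = C1 + C2/z^3


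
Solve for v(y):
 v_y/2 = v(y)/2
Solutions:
 v(y) = C1*exp(y)


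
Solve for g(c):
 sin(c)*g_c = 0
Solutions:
 g(c) = C1


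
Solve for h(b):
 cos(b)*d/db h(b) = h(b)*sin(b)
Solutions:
 h(b) = C1/cos(b)


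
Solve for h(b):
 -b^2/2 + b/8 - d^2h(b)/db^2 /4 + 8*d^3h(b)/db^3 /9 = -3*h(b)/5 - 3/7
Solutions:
 h(b) = C1*exp(3*b*(5*5^(1/3)/(64*sqrt(1019) + 2043)^(1/3) + 10 + 5^(2/3)*(64*sqrt(1019) + 2043)^(1/3))/320)*sin(3*sqrt(3)*5^(1/3)*b*(-5^(1/3)*(64*sqrt(1019) + 2043)^(1/3) + 5/(64*sqrt(1019) + 2043)^(1/3))/320) + C2*exp(3*b*(5*5^(1/3)/(64*sqrt(1019) + 2043)^(1/3) + 10 + 5^(2/3)*(64*sqrt(1019) + 2043)^(1/3))/320)*cos(3*sqrt(3)*5^(1/3)*b*(-5^(1/3)*(64*sqrt(1019) + 2043)^(1/3) + 5/(64*sqrt(1019) + 2043)^(1/3))/320) + C3*exp(3*b*(-5^(2/3)*(64*sqrt(1019) + 2043)^(1/3) - 5*5^(1/3)/(64*sqrt(1019) + 2043)^(1/3) + 5)/160) + 5*b^2/6 - 5*b/24 - 5/252


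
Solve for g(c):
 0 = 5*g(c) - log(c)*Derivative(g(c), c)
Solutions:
 g(c) = C1*exp(5*li(c))


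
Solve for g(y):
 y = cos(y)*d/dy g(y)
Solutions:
 g(y) = C1 + Integral(y/cos(y), y)


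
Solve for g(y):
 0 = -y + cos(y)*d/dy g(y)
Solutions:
 g(y) = C1 + Integral(y/cos(y), y)


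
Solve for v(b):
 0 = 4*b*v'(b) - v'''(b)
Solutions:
 v(b) = C1 + Integral(C2*airyai(2^(2/3)*b) + C3*airybi(2^(2/3)*b), b)


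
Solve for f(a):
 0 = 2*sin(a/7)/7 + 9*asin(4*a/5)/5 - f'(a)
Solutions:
 f(a) = C1 + 9*a*asin(4*a/5)/5 + 9*sqrt(25 - 16*a^2)/20 - 2*cos(a/7)


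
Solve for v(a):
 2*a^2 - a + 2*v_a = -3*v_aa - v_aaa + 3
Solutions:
 v(a) = C1 + C2*exp(-2*a) + C3*exp(-a) - a^3/3 + 7*a^2/4 - 11*a/4


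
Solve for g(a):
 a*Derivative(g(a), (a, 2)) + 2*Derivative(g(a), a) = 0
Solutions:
 g(a) = C1 + C2/a


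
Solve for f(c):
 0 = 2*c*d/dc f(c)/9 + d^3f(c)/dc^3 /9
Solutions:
 f(c) = C1 + Integral(C2*airyai(-2^(1/3)*c) + C3*airybi(-2^(1/3)*c), c)


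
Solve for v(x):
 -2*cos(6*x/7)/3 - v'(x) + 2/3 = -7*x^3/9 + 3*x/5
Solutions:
 v(x) = C1 + 7*x^4/36 - 3*x^2/10 + 2*x/3 - 7*sin(6*x/7)/9


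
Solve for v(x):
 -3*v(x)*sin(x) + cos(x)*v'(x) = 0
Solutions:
 v(x) = C1/cos(x)^3


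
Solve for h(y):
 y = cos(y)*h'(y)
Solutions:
 h(y) = C1 + Integral(y/cos(y), y)


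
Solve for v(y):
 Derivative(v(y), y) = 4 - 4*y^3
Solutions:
 v(y) = C1 - y^4 + 4*y


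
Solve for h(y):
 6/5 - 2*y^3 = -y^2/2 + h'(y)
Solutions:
 h(y) = C1 - y^4/2 + y^3/6 + 6*y/5


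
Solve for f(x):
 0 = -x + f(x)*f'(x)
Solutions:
 f(x) = -sqrt(C1 + x^2)
 f(x) = sqrt(C1 + x^2)


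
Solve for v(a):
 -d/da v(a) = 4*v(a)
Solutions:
 v(a) = C1*exp(-4*a)


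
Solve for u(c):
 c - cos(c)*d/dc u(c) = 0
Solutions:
 u(c) = C1 + Integral(c/cos(c), c)


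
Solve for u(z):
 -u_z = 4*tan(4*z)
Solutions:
 u(z) = C1 + log(cos(4*z))


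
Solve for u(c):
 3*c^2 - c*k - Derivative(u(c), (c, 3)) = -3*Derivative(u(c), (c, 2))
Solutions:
 u(c) = C1 + C2*c + C3*exp(3*c) - c^4/12 + c^3*(k - 2)/18 + c^2*(k - 2)/18


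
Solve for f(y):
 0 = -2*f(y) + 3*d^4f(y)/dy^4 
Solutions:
 f(y) = C1*exp(-2^(1/4)*3^(3/4)*y/3) + C2*exp(2^(1/4)*3^(3/4)*y/3) + C3*sin(2^(1/4)*3^(3/4)*y/3) + C4*cos(2^(1/4)*3^(3/4)*y/3)


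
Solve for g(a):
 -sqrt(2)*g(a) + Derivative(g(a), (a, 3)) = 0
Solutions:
 g(a) = C3*exp(2^(1/6)*a) + (C1*sin(2^(1/6)*sqrt(3)*a/2) + C2*cos(2^(1/6)*sqrt(3)*a/2))*exp(-2^(1/6)*a/2)


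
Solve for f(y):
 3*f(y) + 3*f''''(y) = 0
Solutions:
 f(y) = (C1*sin(sqrt(2)*y/2) + C2*cos(sqrt(2)*y/2))*exp(-sqrt(2)*y/2) + (C3*sin(sqrt(2)*y/2) + C4*cos(sqrt(2)*y/2))*exp(sqrt(2)*y/2)


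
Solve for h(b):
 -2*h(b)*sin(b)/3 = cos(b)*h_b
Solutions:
 h(b) = C1*cos(b)^(2/3)


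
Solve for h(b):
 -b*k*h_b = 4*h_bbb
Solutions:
 h(b) = C1 + Integral(C2*airyai(2^(1/3)*b*(-k)^(1/3)/2) + C3*airybi(2^(1/3)*b*(-k)^(1/3)/2), b)


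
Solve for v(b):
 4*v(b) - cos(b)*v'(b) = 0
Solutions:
 v(b) = C1*(sin(b)^2 + 2*sin(b) + 1)/(sin(b)^2 - 2*sin(b) + 1)


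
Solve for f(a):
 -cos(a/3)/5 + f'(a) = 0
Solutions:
 f(a) = C1 + 3*sin(a/3)/5


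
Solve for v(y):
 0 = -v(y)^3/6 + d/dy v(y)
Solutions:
 v(y) = -sqrt(3)*sqrt(-1/(C1 + y))
 v(y) = sqrt(3)*sqrt(-1/(C1 + y))


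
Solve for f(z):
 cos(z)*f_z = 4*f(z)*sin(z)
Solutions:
 f(z) = C1/cos(z)^4


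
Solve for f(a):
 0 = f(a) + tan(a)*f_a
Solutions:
 f(a) = C1/sin(a)


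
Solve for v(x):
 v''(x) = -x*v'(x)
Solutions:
 v(x) = C1 + C2*erf(sqrt(2)*x/2)


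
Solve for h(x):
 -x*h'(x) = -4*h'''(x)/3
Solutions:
 h(x) = C1 + Integral(C2*airyai(6^(1/3)*x/2) + C3*airybi(6^(1/3)*x/2), x)


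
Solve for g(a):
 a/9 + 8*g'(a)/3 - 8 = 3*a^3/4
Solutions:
 g(a) = C1 + 9*a^4/128 - a^2/48 + 3*a


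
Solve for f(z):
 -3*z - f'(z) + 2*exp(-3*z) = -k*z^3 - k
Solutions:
 f(z) = C1 + k*z^4/4 + k*z - 3*z^2/2 - 2*exp(-3*z)/3


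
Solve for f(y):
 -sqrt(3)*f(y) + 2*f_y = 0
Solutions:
 f(y) = C1*exp(sqrt(3)*y/2)


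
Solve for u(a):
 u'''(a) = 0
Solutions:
 u(a) = C1 + C2*a + C3*a^2


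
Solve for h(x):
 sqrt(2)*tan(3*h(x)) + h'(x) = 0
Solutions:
 h(x) = -asin(C1*exp(-3*sqrt(2)*x))/3 + pi/3
 h(x) = asin(C1*exp(-3*sqrt(2)*x))/3


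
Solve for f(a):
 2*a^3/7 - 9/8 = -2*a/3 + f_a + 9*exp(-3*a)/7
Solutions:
 f(a) = C1 + a^4/14 + a^2/3 - 9*a/8 + 3*exp(-3*a)/7


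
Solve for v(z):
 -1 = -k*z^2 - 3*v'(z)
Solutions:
 v(z) = C1 - k*z^3/9 + z/3


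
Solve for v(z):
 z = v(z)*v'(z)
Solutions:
 v(z) = -sqrt(C1 + z^2)
 v(z) = sqrt(C1 + z^2)


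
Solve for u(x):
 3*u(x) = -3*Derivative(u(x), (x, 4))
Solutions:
 u(x) = (C1*sin(sqrt(2)*x/2) + C2*cos(sqrt(2)*x/2))*exp(-sqrt(2)*x/2) + (C3*sin(sqrt(2)*x/2) + C4*cos(sqrt(2)*x/2))*exp(sqrt(2)*x/2)


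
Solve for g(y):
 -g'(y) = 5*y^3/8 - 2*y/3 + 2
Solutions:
 g(y) = C1 - 5*y^4/32 + y^2/3 - 2*y


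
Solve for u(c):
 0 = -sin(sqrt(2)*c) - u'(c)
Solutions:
 u(c) = C1 + sqrt(2)*cos(sqrt(2)*c)/2


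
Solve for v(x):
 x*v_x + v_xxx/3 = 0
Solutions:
 v(x) = C1 + Integral(C2*airyai(-3^(1/3)*x) + C3*airybi(-3^(1/3)*x), x)


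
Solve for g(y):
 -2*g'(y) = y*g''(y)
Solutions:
 g(y) = C1 + C2/y


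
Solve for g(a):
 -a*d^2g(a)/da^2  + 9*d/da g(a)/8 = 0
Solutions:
 g(a) = C1 + C2*a^(17/8)


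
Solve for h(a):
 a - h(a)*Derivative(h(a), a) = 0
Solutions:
 h(a) = -sqrt(C1 + a^2)
 h(a) = sqrt(C1 + a^2)


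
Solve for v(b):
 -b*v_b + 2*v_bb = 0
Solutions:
 v(b) = C1 + C2*erfi(b/2)


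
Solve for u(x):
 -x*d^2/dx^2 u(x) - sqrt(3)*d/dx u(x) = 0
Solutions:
 u(x) = C1 + C2*x^(1 - sqrt(3))


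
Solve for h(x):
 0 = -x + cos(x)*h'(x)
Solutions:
 h(x) = C1 + Integral(x/cos(x), x)


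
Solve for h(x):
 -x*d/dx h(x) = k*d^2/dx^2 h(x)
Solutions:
 h(x) = C1 + C2*sqrt(k)*erf(sqrt(2)*x*sqrt(1/k)/2)


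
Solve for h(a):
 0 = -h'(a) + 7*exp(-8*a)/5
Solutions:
 h(a) = C1 - 7*exp(-8*a)/40


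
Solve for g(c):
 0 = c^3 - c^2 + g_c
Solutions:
 g(c) = C1 - c^4/4 + c^3/3


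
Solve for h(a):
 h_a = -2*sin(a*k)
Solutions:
 h(a) = C1 + 2*cos(a*k)/k


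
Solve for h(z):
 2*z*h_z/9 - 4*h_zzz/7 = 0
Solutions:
 h(z) = C1 + Integral(C2*airyai(84^(1/3)*z/6) + C3*airybi(84^(1/3)*z/6), z)


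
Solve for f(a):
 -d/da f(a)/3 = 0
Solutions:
 f(a) = C1


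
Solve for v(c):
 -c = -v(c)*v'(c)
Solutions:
 v(c) = -sqrt(C1 + c^2)
 v(c) = sqrt(C1 + c^2)


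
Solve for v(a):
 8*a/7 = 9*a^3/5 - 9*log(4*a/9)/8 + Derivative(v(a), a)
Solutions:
 v(a) = C1 - 9*a^4/20 + 4*a^2/7 + 9*a*log(a)/8 - 9*a*log(3)/4 - 9*a/8 + 9*a*log(2)/4


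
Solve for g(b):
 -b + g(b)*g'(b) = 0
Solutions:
 g(b) = -sqrt(C1 + b^2)
 g(b) = sqrt(C1 + b^2)


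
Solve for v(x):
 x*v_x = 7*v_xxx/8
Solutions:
 v(x) = C1 + Integral(C2*airyai(2*7^(2/3)*x/7) + C3*airybi(2*7^(2/3)*x/7), x)


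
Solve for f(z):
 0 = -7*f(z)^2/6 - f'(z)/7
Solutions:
 f(z) = 6/(C1 + 49*z)


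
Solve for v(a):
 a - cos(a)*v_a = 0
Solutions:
 v(a) = C1 + Integral(a/cos(a), a)


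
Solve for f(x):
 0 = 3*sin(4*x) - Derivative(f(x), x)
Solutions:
 f(x) = C1 - 3*cos(4*x)/4


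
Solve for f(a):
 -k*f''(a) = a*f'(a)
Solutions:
 f(a) = C1 + C2*sqrt(k)*erf(sqrt(2)*a*sqrt(1/k)/2)


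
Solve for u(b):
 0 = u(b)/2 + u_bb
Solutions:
 u(b) = C1*sin(sqrt(2)*b/2) + C2*cos(sqrt(2)*b/2)


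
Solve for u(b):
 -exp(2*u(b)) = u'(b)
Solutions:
 u(b) = log(-sqrt(-1/(C1 - b))) - log(2)/2
 u(b) = log(-1/(C1 - b))/2 - log(2)/2


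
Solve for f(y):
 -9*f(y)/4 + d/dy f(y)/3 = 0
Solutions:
 f(y) = C1*exp(27*y/4)


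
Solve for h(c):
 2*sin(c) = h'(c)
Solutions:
 h(c) = C1 - 2*cos(c)


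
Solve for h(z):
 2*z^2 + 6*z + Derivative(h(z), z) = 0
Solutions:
 h(z) = C1 - 2*z^3/3 - 3*z^2


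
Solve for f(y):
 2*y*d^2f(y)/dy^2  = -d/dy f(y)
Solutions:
 f(y) = C1 + C2*sqrt(y)


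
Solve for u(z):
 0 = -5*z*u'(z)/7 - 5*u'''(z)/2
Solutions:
 u(z) = C1 + Integral(C2*airyai(-2^(1/3)*7^(2/3)*z/7) + C3*airybi(-2^(1/3)*7^(2/3)*z/7), z)


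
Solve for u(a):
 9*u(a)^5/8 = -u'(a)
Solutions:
 u(a) = -2^(1/4)*(1/(C1 + 9*a))^(1/4)
 u(a) = 2^(1/4)*(1/(C1 + 9*a))^(1/4)
 u(a) = -2^(1/4)*I*(1/(C1 + 9*a))^(1/4)
 u(a) = 2^(1/4)*I*(1/(C1 + 9*a))^(1/4)


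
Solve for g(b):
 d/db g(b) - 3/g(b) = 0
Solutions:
 g(b) = -sqrt(C1 + 6*b)
 g(b) = sqrt(C1 + 6*b)


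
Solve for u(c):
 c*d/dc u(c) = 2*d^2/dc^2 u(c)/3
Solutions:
 u(c) = C1 + C2*erfi(sqrt(3)*c/2)


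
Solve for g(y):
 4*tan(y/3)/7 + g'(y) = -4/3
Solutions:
 g(y) = C1 - 4*y/3 + 12*log(cos(y/3))/7
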